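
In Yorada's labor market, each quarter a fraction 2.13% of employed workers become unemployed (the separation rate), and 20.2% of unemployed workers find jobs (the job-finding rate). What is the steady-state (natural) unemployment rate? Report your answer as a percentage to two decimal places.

Steady-state unemployment rate ≈ 9.54%.

At steady state the flows balance: s·E = f·U, so U/(E+U) = s/(s+f).
u* = 2.13 / (2.13 + 20.2) = 2.13 / 22.33 = 9.54%.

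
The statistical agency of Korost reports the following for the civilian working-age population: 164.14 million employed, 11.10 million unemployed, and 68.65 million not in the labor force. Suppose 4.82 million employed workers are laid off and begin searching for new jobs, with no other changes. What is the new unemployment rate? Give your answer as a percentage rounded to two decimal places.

Initially, labor force = 164.14 + 11.10 = 175.24 million, so u = 11.10/175.24 = 6.33%.
After the change, employed falls and unemployed rises by 4.82; labor force unchanged → E = 159.32, U = 15.92, labor force = 175.24 million.
New unemployment rate = 15.92 / 175.24 = 9.08%.

New unemployment rate ≈ 9.08%.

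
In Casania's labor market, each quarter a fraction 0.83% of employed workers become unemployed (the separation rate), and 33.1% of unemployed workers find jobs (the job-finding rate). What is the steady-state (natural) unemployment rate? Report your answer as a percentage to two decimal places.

Steady-state unemployment rate ≈ 2.45%.

At steady state the flows balance: s·E = f·U, so U/(E+U) = s/(s+f).
u* = 0.83 / (0.83 + 33.1) = 0.83 / 33.93 = 2.45%.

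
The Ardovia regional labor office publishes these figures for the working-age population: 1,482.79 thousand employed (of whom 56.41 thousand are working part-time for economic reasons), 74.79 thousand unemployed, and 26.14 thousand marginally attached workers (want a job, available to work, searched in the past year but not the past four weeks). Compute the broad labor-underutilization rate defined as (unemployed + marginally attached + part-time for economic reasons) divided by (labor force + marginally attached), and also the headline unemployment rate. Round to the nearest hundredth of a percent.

Labor force = 1,482.79 + 74.79 = 1,557.58 thousand.
Numerator = 74.79 + 26.14 + 56.41 = 157.34 thousand.
Denominator = 1,557.58 + 26.14 = 1,583.72 thousand.
Broad rate = 157.34 / 1,583.72 = 9.93%.
Headline unemployment rate = 74.79 / 1,557.58 = 4.80%.

Broad underutilization rate ≈ 9.93%; headline unemployment rate ≈ 4.80%.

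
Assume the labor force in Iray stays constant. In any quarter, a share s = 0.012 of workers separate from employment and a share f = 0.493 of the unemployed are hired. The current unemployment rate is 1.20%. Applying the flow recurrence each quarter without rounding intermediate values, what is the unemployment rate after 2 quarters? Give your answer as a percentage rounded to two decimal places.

Unemployment rate after two quarters ≈ 2.09%.

With a fixed labor force, u_{t+1} = u_t + s·(1−u_t) − f·u_t = u_t·(1−s−f) + s.
Here 1−s−f = 0.495 and s = 0.012.
u_1 = 0.012000 × 0.495 + 0.012 = 0.017940.
u_2 = 0.017940 × 0.495 + 0.012 = 0.020880.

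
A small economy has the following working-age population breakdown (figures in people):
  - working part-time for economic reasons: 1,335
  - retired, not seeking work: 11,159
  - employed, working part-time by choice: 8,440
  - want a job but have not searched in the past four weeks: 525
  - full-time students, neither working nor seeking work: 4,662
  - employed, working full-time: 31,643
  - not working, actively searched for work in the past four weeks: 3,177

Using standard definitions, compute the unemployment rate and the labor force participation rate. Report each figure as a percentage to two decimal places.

Unemployment rate ≈ 7.12%; labor force participation rate ≈ 73.18%.

Employed = 1,335 + 8,440 + 31,643 = 41,418 (anyone who worked, including part-time for economic reasons, counts as employed).
Unemployed = 3,177.
Labor force = 41,418 + 3,177 = 44,595.
Not in labor force = 11,159 + 525 + 4,662 = 16,346 (those not working and not actively searching are outside the labor force — including those who want a job but have given up searching).
Civilian working-age population = 44,595 + 16,346 = 60,941.
Unemployment rate = 3,177 / 44,595 = 7.12%.
Labor force participation rate = 44,595 / 60,941 = 73.18%.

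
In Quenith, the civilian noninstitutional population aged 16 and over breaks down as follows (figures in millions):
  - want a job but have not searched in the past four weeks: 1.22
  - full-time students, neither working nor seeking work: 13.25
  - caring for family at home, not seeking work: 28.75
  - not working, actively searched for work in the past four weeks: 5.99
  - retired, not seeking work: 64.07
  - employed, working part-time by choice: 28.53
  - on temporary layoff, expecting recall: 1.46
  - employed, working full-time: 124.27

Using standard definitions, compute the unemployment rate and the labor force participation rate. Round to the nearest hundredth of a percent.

Employed = 28.53 + 124.27 = 152.80 million.
Unemployed = 5.99 + 1.46 = 7.45 million (jobless and actively searching, or on temporary layoff).
Labor force = 152.80 + 7.45 = 160.25 million.
Not in labor force = 1.22 + 13.25 + 28.75 + 64.07 = 107.29 million (those not working and not actively searching are outside the labor force — including those who want a job but have given up searching).
Civilian working-age population = 160.25 + 107.29 = 267.54 million.
Unemployment rate = 7.45 / 160.25 = 4.65%.
Labor force participation rate = 160.25 / 267.54 = 59.90%.

Unemployment rate ≈ 4.65%; labor force participation rate ≈ 59.90%.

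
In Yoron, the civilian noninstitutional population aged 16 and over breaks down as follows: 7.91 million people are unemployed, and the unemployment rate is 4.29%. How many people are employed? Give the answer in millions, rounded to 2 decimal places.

Labor force = U / u = 7.91 / 0.0429 ≈ 184.38 million.
Employed = labor force − unemployed = 184.38 − 7.91 = 176.47 million.

About 176.47 million are employed.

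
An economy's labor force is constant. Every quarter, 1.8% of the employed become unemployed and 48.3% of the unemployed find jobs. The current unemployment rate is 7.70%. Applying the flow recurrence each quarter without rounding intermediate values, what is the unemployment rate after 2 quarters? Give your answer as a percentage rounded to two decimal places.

With a fixed labor force, u_{t+1} = u_t + s·(1−u_t) − f·u_t = u_t·(1−s−f) + s.
Here 1−s−f = 0.499 and s = 0.018.
u_1 = 0.077000 × 0.499 + 0.018 = 0.056423.
u_2 = 0.056423 × 0.499 + 0.018 = 0.046155.

Unemployment rate after two quarters ≈ 4.62%.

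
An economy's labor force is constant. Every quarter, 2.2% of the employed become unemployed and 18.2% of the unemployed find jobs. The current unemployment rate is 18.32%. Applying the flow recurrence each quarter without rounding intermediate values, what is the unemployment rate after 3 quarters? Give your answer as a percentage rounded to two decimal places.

With a fixed labor force, u_{t+1} = u_t + s·(1−u_t) − f·u_t = u_t·(1−s−f) + s.
Here 1−s−f = 0.796 and s = 0.022.
u_1 = 0.183200 × 0.796 + 0.022 = 0.167827.
u_2 = 0.167827 × 0.796 + 0.022 = 0.155590.
u_3 = 0.155590 × 0.796 + 0.022 = 0.145850.

Unemployment rate after three quarters ≈ 14.58%.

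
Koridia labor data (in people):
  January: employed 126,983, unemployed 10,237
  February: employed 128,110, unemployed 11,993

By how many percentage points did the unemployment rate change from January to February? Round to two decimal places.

January: labor force = 126,983 + 10,237 = 137,220; u = 10,237/137,220 = 7.46%.
February: labor force = 128,110 + 11,993 = 140,103; u = 11,993/140,103 = 8.56%.
Change = 8.56% − 7.46% = +1.10 pp.

The unemployment rate changed by +1.10 percentage points.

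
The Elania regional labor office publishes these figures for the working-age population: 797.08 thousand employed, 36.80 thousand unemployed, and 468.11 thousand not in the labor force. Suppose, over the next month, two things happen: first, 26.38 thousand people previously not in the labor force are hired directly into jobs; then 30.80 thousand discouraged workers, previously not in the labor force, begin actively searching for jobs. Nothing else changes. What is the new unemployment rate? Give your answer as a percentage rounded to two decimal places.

New unemployment rate ≈ 7.59%.

Initially, labor force = 797.08 + 36.80 = 833.88 thousand, so u = 36.80/833.88 = 4.41%.
After the first change, employed and labor force both rise by 26.38; unemployed unchanged → E = 823.46, U = 36.80, labor force = 860.26 thousand.
After the second change, unemployed and labor force both rise by 30.80 → E = 823.46, U = 67.60, labor force = 891.06 thousand.
New unemployment rate = 67.60 / 891.06 = 7.59%.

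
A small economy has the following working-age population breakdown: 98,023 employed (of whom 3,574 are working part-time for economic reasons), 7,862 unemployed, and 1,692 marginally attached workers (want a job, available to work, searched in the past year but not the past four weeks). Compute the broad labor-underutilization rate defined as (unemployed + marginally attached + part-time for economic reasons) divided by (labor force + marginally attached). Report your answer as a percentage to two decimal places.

Broad underutilization rate ≈ 12.20%.

Labor force = 98,023 + 7,862 = 105,885.
Numerator = 7,862 + 1,692 + 3,574 = 13,128.
Denominator = 105,885 + 1,692 = 107,577.
Broad rate = 13,128 / 107,577 = 12.20%.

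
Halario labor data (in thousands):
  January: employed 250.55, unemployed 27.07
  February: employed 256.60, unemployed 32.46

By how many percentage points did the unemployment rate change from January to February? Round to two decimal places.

The unemployment rate changed by +1.48 percentage points.

January: labor force = 250.55 + 27.07 = 277.62; u = 27.07/277.62 = 9.75%.
February: labor force = 256.60 + 32.46 = 289.06; u = 32.46/289.06 = 11.23%.
Change = 11.23% − 9.75% = +1.48 pp.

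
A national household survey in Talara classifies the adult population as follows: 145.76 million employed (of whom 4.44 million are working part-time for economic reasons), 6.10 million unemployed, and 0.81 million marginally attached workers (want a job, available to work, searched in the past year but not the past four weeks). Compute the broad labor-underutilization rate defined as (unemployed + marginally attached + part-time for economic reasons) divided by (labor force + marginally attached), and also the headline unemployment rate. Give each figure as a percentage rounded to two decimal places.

Labor force = 145.76 + 6.10 = 151.86 million.
Numerator = 6.10 + 0.81 + 4.44 = 11.35 million.
Denominator = 151.86 + 0.81 = 152.67 million.
Broad rate = 11.35 / 152.67 = 7.43%.
Headline unemployment rate = 6.10 / 151.86 = 4.02%.

Broad underutilization rate ≈ 7.43%; headline unemployment rate ≈ 4.02%.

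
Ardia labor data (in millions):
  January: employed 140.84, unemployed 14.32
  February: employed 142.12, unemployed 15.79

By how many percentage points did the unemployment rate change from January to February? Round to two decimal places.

January: labor force = 140.84 + 14.32 = 155.16; u = 14.32/155.16 = 9.23%.
February: labor force = 142.12 + 15.79 = 157.91; u = 15.79/157.91 = 10.00%.
Change = 10.00% − 9.23% = +0.77 pp.

The unemployment rate changed by +0.77 percentage points.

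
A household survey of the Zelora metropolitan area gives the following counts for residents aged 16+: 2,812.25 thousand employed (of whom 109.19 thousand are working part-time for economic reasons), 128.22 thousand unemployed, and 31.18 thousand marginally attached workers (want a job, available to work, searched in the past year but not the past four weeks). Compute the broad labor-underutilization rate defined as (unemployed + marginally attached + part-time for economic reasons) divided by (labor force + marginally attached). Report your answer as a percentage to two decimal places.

Labor force = 2,812.25 + 128.22 = 2,940.47 thousand.
Numerator = 128.22 + 31.18 + 109.19 = 268.59 thousand.
Denominator = 2,940.47 + 31.18 = 2,971.65 thousand.
Broad rate = 268.59 / 2,971.65 = 9.04%.

Broad underutilization rate ≈ 9.04%.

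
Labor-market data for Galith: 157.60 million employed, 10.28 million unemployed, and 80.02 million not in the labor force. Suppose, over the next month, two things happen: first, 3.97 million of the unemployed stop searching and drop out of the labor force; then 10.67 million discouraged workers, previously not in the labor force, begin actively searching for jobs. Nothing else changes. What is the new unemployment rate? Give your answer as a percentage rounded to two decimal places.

New unemployment rate ≈ 9.73%.

Initially, labor force = 157.60 + 10.28 = 167.88 million, so u = 10.28/167.88 = 6.12%.
After the first change, unemployed and labor force both fall by 3.97 → E = 157.60, U = 6.31, labor force = 163.91 million.
After the second change, unemployed and labor force both rise by 10.67 → E = 157.60, U = 16.98, labor force = 174.58 million.
New unemployment rate = 16.98 / 174.58 = 9.73%.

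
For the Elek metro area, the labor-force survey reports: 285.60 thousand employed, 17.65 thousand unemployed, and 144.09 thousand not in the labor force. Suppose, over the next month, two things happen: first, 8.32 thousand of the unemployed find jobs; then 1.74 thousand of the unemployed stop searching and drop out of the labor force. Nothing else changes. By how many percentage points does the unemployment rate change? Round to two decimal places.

Initially, labor force = 285.60 + 17.65 = 303.25 thousand, so u = 17.65/303.25 = 5.82%.
After the first change, unemployed falls and employed rises by 8.32; labor force unchanged → E = 293.92, U = 9.33, labor force = 303.25 thousand.
After the second change, unemployed and labor force both fall by 1.74 → E = 293.92, U = 7.59, labor force = 301.51 thousand.
New unemployment rate = 7.59 / 301.51 = 2.52%.
Change = 2.52% − 5.82% = −3.30 percentage points.

The unemployment rate changes by −3.30 percentage points.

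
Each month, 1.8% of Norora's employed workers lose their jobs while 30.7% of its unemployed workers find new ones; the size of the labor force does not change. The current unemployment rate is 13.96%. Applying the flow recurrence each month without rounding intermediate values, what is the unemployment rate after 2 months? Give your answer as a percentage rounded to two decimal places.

Unemployment rate after two months ≈ 9.38%.

With a fixed labor force, u_{t+1} = u_t + s·(1−u_t) − f·u_t = u_t·(1−s−f) + s.
Here 1−s−f = 0.675 and s = 0.018.
u_1 = 0.139600 × 0.675 + 0.018 = 0.112230.
u_2 = 0.112230 × 0.675 + 0.018 = 0.093755.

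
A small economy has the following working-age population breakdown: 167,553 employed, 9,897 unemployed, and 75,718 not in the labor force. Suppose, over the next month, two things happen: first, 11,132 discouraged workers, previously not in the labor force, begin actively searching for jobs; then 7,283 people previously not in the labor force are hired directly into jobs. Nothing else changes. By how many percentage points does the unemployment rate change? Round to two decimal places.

Initially, labor force = 167,553 + 9,897 = 177,450, so u = 9,897/177,450 = 5.58%.
After the first change, unemployed and labor force both rise by 11,132 → E = 167,553, U = 21,029, labor force = 188,582.
After the second change, employed and labor force both rise by 7,283; unemployed unchanged → E = 174,836, U = 21,029, labor force = 195,865.
New unemployment rate = 21,029 / 195,865 = 10.74%.
Change = 10.74% − 5.58% = +5.16 percentage points.

The unemployment rate changes by +5.16 percentage points.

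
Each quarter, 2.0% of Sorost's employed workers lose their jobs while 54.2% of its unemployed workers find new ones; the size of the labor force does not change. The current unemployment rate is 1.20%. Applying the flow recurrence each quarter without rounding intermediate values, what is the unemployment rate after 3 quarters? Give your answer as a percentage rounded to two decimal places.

Unemployment rate after three quarters ≈ 3.36%.

With a fixed labor force, u_{t+1} = u_t + s·(1−u_t) − f·u_t = u_t·(1−s−f) + s.
Here 1−s−f = 0.438 and s = 0.020.
u_1 = 0.012000 × 0.438 + 0.020 = 0.025256.
u_2 = 0.025256 × 0.438 + 0.020 = 0.031062.
u_3 = 0.031062 × 0.438 + 0.020 = 0.033605.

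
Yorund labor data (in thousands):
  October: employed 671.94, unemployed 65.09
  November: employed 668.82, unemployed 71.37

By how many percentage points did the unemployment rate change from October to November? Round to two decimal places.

October: labor force = 671.94 + 65.09 = 737.03; u = 65.09/737.03 = 8.83%.
November: labor force = 668.82 + 71.37 = 740.19; u = 71.37/740.19 = 9.64%.
Change = 9.64% − 8.83% = +0.81 pp.

The unemployment rate changed by +0.81 percentage points.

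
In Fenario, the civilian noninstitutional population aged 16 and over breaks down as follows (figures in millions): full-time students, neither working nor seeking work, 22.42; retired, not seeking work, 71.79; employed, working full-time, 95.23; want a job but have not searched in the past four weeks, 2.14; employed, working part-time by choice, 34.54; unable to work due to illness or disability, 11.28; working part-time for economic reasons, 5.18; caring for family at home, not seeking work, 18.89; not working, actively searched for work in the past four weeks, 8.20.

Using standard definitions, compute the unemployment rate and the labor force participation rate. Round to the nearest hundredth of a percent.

Unemployment rate ≈ 5.73%; labor force participation rate ≈ 53.08%.

Employed = 95.23 + 34.54 + 5.18 = 134.95 million (anyone who worked, including part-time for economic reasons, counts as employed).
Unemployed = 8.20 million.
Labor force = 134.95 + 8.20 = 143.15 million.
Not in labor force = 22.42 + 71.79 + 2.14 + 11.28 + 18.89 = 126.52 million (those not working and not actively searching are outside the labor force — including those who want a job but have given up searching).
Civilian working-age population = 143.15 + 126.52 = 269.67 million.
Unemployment rate = 8.20 / 143.15 = 5.73%.
Labor force participation rate = 143.15 / 269.67 = 53.08%.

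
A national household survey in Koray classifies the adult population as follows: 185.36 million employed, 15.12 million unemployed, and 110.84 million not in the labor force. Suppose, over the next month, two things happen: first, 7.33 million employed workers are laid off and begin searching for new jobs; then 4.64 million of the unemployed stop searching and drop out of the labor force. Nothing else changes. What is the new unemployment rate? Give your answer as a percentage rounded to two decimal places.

Initially, labor force = 185.36 + 15.12 = 200.48 million, so u = 15.12/200.48 = 7.54%.
After the first change, employed falls and unemployed rises by 7.33; labor force unchanged → E = 178.03, U = 22.45, labor force = 200.48 million.
After the second change, unemployed and labor force both fall by 4.64 → E = 178.03, U = 17.81, labor force = 195.84 million.
New unemployment rate = 17.81 / 195.84 = 9.09%.

New unemployment rate ≈ 9.09%.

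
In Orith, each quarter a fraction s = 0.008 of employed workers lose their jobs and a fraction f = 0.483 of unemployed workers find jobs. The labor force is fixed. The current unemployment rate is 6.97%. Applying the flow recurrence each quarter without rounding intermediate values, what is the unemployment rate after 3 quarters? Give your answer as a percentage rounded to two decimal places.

Unemployment rate after three quarters ≈ 2.33%.

With a fixed labor force, u_{t+1} = u_t + s·(1−u_t) − f·u_t = u_t·(1−s−f) + s.
Here 1−s−f = 0.509 and s = 0.008.
u_1 = 0.069700 × 0.509 + 0.008 = 0.043477.
u_2 = 0.043477 × 0.509 + 0.008 = 0.030130.
u_3 = 0.030130 × 0.509 + 0.008 = 0.023336.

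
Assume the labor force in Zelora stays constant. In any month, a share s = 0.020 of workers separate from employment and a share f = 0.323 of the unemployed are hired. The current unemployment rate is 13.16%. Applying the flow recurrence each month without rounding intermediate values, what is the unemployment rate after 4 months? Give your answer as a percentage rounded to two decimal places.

With a fixed labor force, u_{t+1} = u_t + s·(1−u_t) − f·u_t = u_t·(1−s−f) + s.
Here 1−s−f = 0.657 and s = 0.020.
u_1 = 0.131600 × 0.657 + 0.020 = 0.106461.
u_2 = 0.106461 × 0.657 + 0.020 = 0.089945.
u_3 = 0.089945 × 0.657 + 0.020 = 0.079094.
u_4 = 0.079094 × 0.657 + 0.020 = 0.071965.

Unemployment rate after four months ≈ 7.20%.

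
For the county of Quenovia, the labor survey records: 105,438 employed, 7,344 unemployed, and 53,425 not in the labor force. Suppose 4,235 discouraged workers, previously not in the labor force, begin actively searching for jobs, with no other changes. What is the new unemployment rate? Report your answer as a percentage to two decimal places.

Initially, labor force = 105,438 + 7,344 = 112,782, so u = 7,344/112,782 = 6.51%.
After the change, unemployed and labor force both rise by 4,235 → E = 105,438, U = 11,579, labor force = 117,017.
New unemployment rate = 11,579 / 117,017 = 9.90%.

New unemployment rate ≈ 9.90%.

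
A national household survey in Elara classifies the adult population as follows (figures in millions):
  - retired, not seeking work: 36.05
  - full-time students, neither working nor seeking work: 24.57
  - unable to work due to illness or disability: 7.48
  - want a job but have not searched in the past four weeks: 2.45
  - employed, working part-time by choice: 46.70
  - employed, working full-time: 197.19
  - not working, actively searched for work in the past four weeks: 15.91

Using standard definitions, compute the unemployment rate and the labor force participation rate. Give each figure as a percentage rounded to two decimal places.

Employed = 46.70 + 197.19 = 243.89 million.
Unemployed = 15.91 million.
Labor force = 243.89 + 15.91 = 259.80 million.
Not in labor force = 36.05 + 24.57 + 7.48 + 2.45 = 70.55 million (those not working and not actively searching are outside the labor force — including those who want a job but have given up searching).
Civilian working-age population = 259.80 + 70.55 = 330.35 million.
Unemployment rate = 15.91 / 259.80 = 6.12%.
Labor force participation rate = 259.80 / 330.35 = 78.64%.

Unemployment rate ≈ 6.12%; labor force participation rate ≈ 78.64%.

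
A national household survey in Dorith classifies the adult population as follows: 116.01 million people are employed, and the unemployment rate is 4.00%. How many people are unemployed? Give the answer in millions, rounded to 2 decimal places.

Let U be the number unemployed. The labor force is E + U, and U/(E+U) = 0.0400.
So U = 0.0400 × 116.01 / (1 − 0.0400) = 4.6404 / 0.9600 ≈ 4.83 million.

About 4.83 million are unemployed.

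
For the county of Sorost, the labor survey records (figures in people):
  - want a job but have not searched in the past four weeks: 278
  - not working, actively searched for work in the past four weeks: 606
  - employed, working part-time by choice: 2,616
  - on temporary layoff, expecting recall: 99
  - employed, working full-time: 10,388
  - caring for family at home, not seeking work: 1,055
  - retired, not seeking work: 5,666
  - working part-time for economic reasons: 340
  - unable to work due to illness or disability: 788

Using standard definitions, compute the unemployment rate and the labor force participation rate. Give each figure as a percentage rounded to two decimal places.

Employed = 2,616 + 10,388 + 340 = 13,344 (anyone who worked, including part-time for economic reasons, counts as employed).
Unemployed = 606 + 99 = 705 (jobless and actively searching, or on temporary layoff).
Labor force = 13,344 + 705 = 14,049.
Not in labor force = 278 + 1,055 + 5,666 + 788 = 7,787 (those not working and not actively searching are outside the labor force — including those who want a job but have given up searching).
Civilian working-age population = 14,049 + 7,787 = 21,836.
Unemployment rate = 705 / 14,049 = 5.02%.
Labor force participation rate = 14,049 / 21,836 = 64.34%.

Unemployment rate ≈ 5.02%; labor force participation rate ≈ 64.34%.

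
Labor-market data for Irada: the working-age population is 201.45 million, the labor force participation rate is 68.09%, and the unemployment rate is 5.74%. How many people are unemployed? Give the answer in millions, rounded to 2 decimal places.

Labor force = 0.6809 × 201.45 = 137.17 million.
Unemployed = 0.0574 × 137.17 ≈ 7.87 million.

About 7.87 million are unemployed.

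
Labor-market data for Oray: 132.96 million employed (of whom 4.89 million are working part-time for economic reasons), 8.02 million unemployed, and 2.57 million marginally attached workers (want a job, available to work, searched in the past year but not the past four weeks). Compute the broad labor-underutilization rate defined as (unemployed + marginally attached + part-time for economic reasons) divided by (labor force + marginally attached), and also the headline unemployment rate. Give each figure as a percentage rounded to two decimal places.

Labor force = 132.96 + 8.02 = 140.98 million.
Numerator = 8.02 + 2.57 + 4.89 = 15.48 million.
Denominator = 140.98 + 2.57 = 143.55 million.
Broad rate = 15.48 / 143.55 = 10.78%.
Headline unemployment rate = 8.02 / 140.98 = 5.69%.

Broad underutilization rate ≈ 10.78%; headline unemployment rate ≈ 5.69%.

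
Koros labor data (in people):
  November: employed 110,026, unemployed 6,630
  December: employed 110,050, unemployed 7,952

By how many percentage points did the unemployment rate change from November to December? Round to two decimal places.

November: labor force = 110,026 + 6,630 = 116,656; u = 6,630/116,656 = 5.68%.
December: labor force = 110,050 + 7,952 = 118,002; u = 7,952/118,002 = 6.74%.
Change = 6.74% − 5.68% = +1.06 pp.

The unemployment rate changed by +1.06 percentage points.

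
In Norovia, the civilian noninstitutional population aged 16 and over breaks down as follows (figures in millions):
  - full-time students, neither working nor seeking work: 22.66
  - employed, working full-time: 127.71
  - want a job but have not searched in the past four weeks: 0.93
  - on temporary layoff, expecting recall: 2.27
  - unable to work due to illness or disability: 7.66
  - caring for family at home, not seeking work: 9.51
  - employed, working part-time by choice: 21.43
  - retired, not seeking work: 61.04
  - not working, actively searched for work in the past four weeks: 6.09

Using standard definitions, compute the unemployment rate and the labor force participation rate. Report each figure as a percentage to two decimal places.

Employed = 127.71 + 21.43 = 149.14 million.
Unemployed = 2.27 + 6.09 = 8.36 million (jobless and actively searching, or on temporary layoff).
Labor force = 149.14 + 8.36 = 157.50 million.
Not in labor force = 22.66 + 0.93 + 7.66 + 9.51 + 61.04 = 101.80 million (those not working and not actively searching are outside the labor force — including those who want a job but have given up searching).
Civilian working-age population = 157.50 + 101.80 = 259.30 million.
Unemployment rate = 8.36 / 157.50 = 5.31%.
Labor force participation rate = 157.50 / 259.30 = 60.74%.

Unemployment rate ≈ 5.31%; labor force participation rate ≈ 60.74%.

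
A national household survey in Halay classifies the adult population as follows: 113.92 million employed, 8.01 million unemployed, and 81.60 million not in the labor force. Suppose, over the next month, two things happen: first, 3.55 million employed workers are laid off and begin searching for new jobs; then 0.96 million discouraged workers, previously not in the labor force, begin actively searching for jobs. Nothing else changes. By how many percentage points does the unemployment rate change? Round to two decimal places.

The unemployment rate changes by +3.62 percentage points.

Initially, labor force = 113.92 + 8.01 = 121.93 million, so u = 8.01/121.93 = 6.57%.
After the first change, employed falls and unemployed rises by 3.55; labor force unchanged → E = 110.37, U = 11.56, labor force = 121.93 million.
After the second change, unemployed and labor force both rise by 0.96 → E = 110.37, U = 12.52, labor force = 122.89 million.
New unemployment rate = 12.52 / 122.89 = 10.19%.
Change = 10.19% − 6.57% = +3.62 percentage points.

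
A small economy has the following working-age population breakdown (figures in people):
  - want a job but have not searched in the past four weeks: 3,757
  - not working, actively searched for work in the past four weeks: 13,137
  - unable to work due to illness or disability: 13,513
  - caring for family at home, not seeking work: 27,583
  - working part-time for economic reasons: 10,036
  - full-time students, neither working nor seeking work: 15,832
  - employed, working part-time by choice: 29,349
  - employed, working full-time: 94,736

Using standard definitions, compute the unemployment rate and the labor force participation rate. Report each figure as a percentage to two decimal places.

Employed = 10,036 + 29,349 + 94,736 = 134,121 (anyone who worked, including part-time for economic reasons, counts as employed).
Unemployed = 13,137.
Labor force = 134,121 + 13,137 = 147,258.
Not in labor force = 3,757 + 13,513 + 27,583 + 15,832 = 60,685 (those not working and not actively searching are outside the labor force — including those who want a job but have given up searching).
Civilian working-age population = 147,258 + 60,685 = 207,943.
Unemployment rate = 13,137 / 147,258 = 8.92%.
Labor force participation rate = 147,258 / 207,943 = 70.82%.

Unemployment rate ≈ 8.92%; labor force participation rate ≈ 70.82%.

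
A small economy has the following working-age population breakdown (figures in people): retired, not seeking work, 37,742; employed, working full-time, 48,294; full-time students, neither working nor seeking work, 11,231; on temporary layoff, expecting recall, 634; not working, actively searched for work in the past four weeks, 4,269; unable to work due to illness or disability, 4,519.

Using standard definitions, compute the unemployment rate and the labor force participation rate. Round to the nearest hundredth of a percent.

Unemployment rate ≈ 9.22%; labor force participation rate ≈ 49.86%.

Employed = 48,294.
Unemployed = 634 + 4,269 = 4,903 (jobless and actively searching, or on temporary layoff).
Labor force = 48,294 + 4,903 = 53,197.
Not in labor force = 37,742 + 11,231 + 4,519 = 53,492 (those not working and not actively searching are outside the labor force).
Civilian working-age population = 53,197 + 53,492 = 106,689.
Unemployment rate = 4,903 / 53,197 = 9.22%.
Labor force participation rate = 53,197 / 106,689 = 49.86%.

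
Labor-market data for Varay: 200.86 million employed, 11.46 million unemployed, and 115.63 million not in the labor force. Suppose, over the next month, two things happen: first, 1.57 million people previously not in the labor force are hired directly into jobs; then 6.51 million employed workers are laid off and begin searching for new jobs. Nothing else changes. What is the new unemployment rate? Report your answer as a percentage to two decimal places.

New unemployment rate ≈ 8.40%.

Initially, labor force = 200.86 + 11.46 = 212.32 million, so u = 11.46/212.32 = 5.40%.
After the first change, employed and labor force both rise by 1.57; unemployed unchanged → E = 202.43, U = 11.46, labor force = 213.89 million.
After the second change, employed falls and unemployed rises by 6.51; labor force unchanged → E = 195.92, U = 17.97, labor force = 213.89 million.
New unemployment rate = 17.97 / 213.89 = 8.40%.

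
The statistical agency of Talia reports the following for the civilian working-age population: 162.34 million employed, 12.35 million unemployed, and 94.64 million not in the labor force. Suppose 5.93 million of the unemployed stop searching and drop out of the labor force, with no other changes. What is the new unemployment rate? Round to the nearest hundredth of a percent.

Initially, labor force = 162.34 + 12.35 = 174.69 million, so u = 12.35/174.69 = 7.07%.
After the change, unemployed and labor force both fall by 5.93 → E = 162.34, U = 6.42, labor force = 168.76 million.
New unemployment rate = 6.42 / 168.76 = 3.80%.

New unemployment rate ≈ 3.80%.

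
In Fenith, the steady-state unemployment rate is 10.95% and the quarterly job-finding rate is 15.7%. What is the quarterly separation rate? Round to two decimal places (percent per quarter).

Separation rate ≈ 1.93% per quarter.

From u* = s/(s+f): s = u·f/(1−u).
s = 0.1095 × 15.7 / (1 − 0.1095) = 1.7191 / 0.8905 ≈ 1.93% per quarter.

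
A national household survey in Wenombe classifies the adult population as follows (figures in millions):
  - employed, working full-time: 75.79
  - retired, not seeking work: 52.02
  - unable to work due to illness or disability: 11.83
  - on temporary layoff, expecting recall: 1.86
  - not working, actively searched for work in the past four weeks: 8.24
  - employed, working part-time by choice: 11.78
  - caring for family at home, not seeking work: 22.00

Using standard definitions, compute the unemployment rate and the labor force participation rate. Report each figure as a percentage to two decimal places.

Employed = 75.79 + 11.78 = 87.57 million.
Unemployed = 1.86 + 8.24 = 10.10 million (jobless and actively searching, or on temporary layoff).
Labor force = 87.57 + 10.10 = 97.67 million.
Not in labor force = 52.02 + 11.83 + 22.00 = 85.85 million (those not working and not actively searching are outside the labor force).
Civilian working-age population = 97.67 + 85.85 = 183.52 million.
Unemployment rate = 10.10 / 97.67 = 10.34%.
Labor force participation rate = 97.67 / 183.52 = 53.22%.

Unemployment rate ≈ 10.34%; labor force participation rate ≈ 53.22%.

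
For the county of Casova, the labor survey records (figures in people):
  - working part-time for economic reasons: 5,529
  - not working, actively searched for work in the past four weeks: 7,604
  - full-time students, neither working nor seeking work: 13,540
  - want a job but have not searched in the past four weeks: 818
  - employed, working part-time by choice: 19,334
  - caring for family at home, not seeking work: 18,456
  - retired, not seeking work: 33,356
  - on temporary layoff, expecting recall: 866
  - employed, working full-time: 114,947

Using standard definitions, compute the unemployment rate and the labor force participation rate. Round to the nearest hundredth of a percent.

Unemployment rate ≈ 5.71%; labor force participation rate ≈ 69.14%.

Employed = 5,529 + 19,334 + 114,947 = 139,810 (anyone who worked, including part-time for economic reasons, counts as employed).
Unemployed = 7,604 + 866 = 8,470 (jobless and actively searching, or on temporary layoff).
Labor force = 139,810 + 8,470 = 148,280.
Not in labor force = 13,540 + 818 + 18,456 + 33,356 = 66,170 (those not working and not actively searching are outside the labor force — including those who want a job but have given up searching).
Civilian working-age population = 148,280 + 66,170 = 214,450.
Unemployment rate = 8,470 / 148,280 = 5.71%.
Labor force participation rate = 148,280 / 214,450 = 69.14%.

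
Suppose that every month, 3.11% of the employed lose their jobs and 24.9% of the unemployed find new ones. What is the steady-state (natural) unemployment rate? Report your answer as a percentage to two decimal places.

At steady state the flows balance: s·E = f·U, so U/(E+U) = s/(s+f).
u* = 3.11 / (3.11 + 24.9) = 3.11 / 28.01 = 11.10%.

Steady-state unemployment rate ≈ 11.10%.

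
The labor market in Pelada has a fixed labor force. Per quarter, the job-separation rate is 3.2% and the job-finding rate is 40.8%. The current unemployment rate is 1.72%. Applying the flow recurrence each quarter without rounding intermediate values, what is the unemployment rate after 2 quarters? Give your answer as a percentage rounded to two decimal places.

With a fixed labor force, u_{t+1} = u_t + s·(1−u_t) − f·u_t = u_t·(1−s−f) + s.
Here 1−s−f = 0.560 and s = 0.032.
u_1 = 0.017200 × 0.560 + 0.032 = 0.041632.
u_2 = 0.041632 × 0.560 + 0.032 = 0.055314.

Unemployment rate after two quarters ≈ 5.53%.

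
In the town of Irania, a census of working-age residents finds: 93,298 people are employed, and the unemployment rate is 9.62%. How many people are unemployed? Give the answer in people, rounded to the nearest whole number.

Let U be the number unemployed. The labor force is E + U, and U/(E+U) = 0.0962.
So U = 0.0962 × 93,298 / (1 − 0.0962) = 8975.27 / 0.9038 ≈ 9,931.

About 9,931 are unemployed.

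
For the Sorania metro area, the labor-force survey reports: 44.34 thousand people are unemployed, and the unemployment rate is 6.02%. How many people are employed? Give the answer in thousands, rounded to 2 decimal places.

Labor force = U / u = 44.34 / 0.0602 ≈ 736.54 thousand.
Employed = labor force − unemployed = 736.54 − 44.34 = 692.20 thousand.

About 692.20 thousand are employed.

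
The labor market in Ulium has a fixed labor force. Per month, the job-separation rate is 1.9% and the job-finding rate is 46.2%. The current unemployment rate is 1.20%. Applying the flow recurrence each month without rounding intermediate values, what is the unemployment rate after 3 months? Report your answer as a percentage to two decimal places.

With a fixed labor force, u_{t+1} = u_t + s·(1−u_t) − f·u_t = u_t·(1−s−f) + s.
Here 1−s−f = 0.519 and s = 0.019.
u_1 = 0.012000 × 0.519 + 0.019 = 0.025228.
u_2 = 0.025228 × 0.519 + 0.019 = 0.032093.
u_3 = 0.032093 × 0.519 + 0.019 = 0.035656.

Unemployment rate after three months ≈ 3.57%.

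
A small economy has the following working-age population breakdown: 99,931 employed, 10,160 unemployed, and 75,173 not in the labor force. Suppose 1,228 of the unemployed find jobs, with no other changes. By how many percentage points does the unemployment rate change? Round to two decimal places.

Initially, labor force = 99,931 + 10,160 = 110,091, so u = 10,160/110,091 = 9.23%.
After the change, unemployed falls and employed rises by 1,228; labor force unchanged → E = 101,159, U = 8,932, labor force = 110,091.
New unemployment rate = 8,932 / 110,091 = 8.11%.
Change = 8.11% − 9.23% = −1.12 percentage points.

The unemployment rate changes by −1.12 percentage points.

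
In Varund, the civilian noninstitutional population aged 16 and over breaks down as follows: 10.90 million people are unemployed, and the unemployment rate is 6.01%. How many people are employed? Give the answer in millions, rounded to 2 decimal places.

About 170.46 million are employed.

Labor force = U / u = 10.90 / 0.0601 ≈ 181.36 million.
Employed = labor force − unemployed = 181.36 − 10.90 = 170.46 million.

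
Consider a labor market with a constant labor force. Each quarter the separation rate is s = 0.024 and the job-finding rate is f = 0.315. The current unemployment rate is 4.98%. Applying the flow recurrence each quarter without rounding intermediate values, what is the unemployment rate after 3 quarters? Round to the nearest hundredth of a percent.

Unemployment rate after three quarters ≈ 6.47%.

With a fixed labor force, u_{t+1} = u_t + s·(1−u_t) − f·u_t = u_t·(1−s−f) + s.
Here 1−s−f = 0.661 and s = 0.024.
u_1 = 0.049800 × 0.661 + 0.024 = 0.056918.
u_2 = 0.056918 × 0.661 + 0.024 = 0.061623.
u_3 = 0.061623 × 0.661 + 0.024 = 0.064733.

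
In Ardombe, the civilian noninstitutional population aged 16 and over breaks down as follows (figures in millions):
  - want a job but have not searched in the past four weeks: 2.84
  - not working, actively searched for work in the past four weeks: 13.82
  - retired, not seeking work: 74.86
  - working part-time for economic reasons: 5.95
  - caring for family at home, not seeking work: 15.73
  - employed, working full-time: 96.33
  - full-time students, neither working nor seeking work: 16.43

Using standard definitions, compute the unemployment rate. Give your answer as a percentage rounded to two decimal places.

Employed = 5.95 + 96.33 = 102.28 million (anyone who worked, including part-time for economic reasons, counts as employed).
Unemployed = 13.82 million.
Labor force = 102.28 + 13.82 = 116.10 million.
Unemployment rate = 13.82 / 116.10 = 11.90%.

Unemployment rate ≈ 11.90%.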